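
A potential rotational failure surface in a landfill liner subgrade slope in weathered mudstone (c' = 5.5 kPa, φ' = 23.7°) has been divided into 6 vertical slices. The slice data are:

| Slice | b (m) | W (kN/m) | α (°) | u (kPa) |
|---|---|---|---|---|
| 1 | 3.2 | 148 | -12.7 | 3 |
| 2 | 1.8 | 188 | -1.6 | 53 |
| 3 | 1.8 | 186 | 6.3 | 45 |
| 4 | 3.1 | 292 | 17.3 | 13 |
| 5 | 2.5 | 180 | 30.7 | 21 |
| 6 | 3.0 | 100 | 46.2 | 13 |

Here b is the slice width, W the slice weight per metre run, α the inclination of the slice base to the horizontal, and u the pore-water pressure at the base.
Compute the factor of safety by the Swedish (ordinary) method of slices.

Ordinary method of slices: FS = Σ[c'·Δl_i + (W_i cosα_i − u_i·Δl_i)·tanφ'] / Σ W_i sinα_i, with Δl_i = b_i / cosα_i.
Slice 1: Δl = 3.2/cos(-12.7°) = 3.280 m; N'_1 = 148·cos(-12.7°) − 3·3.280 = 134.5; c'Δl = 18.04; W sinα = -32.5
Slice 2: Δl = 1.8/cos(-1.6°) = 1.801 m; N'_2 = 188·cos(-1.6°) − 53·1.801 = 92.5; c'Δl = 9.90; W sinα = -5.2
Slice 3: Δl = 1.8/cos6.3° = 1.811 m; N'_3 = 186·cos6.3° − 45·1.811 = 103.4; c'Δl = 9.96; W sinα = 20.4
Slice 4: Δl = 3.1/cos17.3° = 3.247 m; N'_4 = 292·cos17.3° − 13·3.247 = 236.6; c'Δl = 17.86; W sinα = 86.8
Slice 5: Δl = 2.5/cos30.7° = 2.907 m; N'_5 = 180·cos30.7° − 21·2.907 = 93.7; c'Δl = 15.99; W sinα = 91.9
Slice 6: Δl = 3.0/cos46.2° = 4.334 m; N'_6 = 100·cos46.2° − 13·4.334 = 12.9; c'Δl = 23.84; W sinα = 72.2
Σc'Δl = 95.6 kN/m; ΣN' = 673.6 kN/m; ΣW sinα = 233.5 kN/m
Resisting = 95.6 + 673.6·tan23.7° = 95.6 + 295.7 = 391.3 kN/m
FS = 391.3 / 233.5 = 1.675

FS = 1.68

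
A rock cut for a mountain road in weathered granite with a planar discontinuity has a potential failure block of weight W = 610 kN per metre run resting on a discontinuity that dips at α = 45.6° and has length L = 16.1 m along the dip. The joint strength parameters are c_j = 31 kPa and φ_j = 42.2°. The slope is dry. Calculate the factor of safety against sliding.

FS = 2.03

Resolving the block weight along and normal to the plane and applying the Mohr–Coulomb strength on the joint:
N' = W cosα = 610·cos45.6° = 426.8 kN/m
Driving force T = W sinα = 610·sin45.6° = 435.8 kN/m
Resisting force R = c_j·L + N'·tanφ_j = 31·16.1 + 426.8·tan42.2° = 499.1 + 387.0 = 886.1 kN/m
FS = R / T = 886.1 / 435.8 = 2.033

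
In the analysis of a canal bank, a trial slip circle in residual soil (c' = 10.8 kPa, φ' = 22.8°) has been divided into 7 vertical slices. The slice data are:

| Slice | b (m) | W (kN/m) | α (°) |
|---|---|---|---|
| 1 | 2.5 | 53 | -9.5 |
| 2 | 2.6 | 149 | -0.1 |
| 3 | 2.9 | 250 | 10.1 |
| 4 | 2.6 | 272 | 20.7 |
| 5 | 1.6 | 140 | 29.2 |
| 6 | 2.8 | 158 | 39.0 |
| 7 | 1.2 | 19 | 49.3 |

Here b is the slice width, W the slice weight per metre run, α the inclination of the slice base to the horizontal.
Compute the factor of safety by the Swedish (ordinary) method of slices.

Ordinary method of slices: FS = Σ[c'·Δl_i + (W_i cosα_i)·tanφ'] / Σ W_i sinα_i, with Δl_i = b_i / cosα_i.
Slice 1: Δl = 2.5/cos(-9.5°) = 2.535 m; N'_1 = 53·cos(-9.5°) = 52.3; c'Δl = 27.38; W sinα = -8.7
Slice 2: Δl = 2.6/cos(-0.1°) = 2.600 m; N'_2 = 149·cos(-0.1°) = 149.0; c'Δl = 28.08; W sinα = -0.3
Slice 3: Δl = 2.9/cos10.1° = 2.946 m; N'_3 = 250·cos10.1° = 246.1; c'Δl = 31.81; W sinα = 43.8
Slice 4: Δl = 2.6/cos20.7° = 2.779 m; N'_4 = 272·cos20.7° = 254.4; c'Δl = 30.02; W sinα = 96.1
Slice 5: Δl = 1.6/cos29.2° = 1.833 m; N'_5 = 140·cos29.2° = 122.2; c'Δl = 19.80; W sinα = 68.3
Slice 6: Δl = 2.8/cos39.0° = 3.603 m; N'_6 = 158·cos39.0° = 122.8; c'Δl = 38.91; W sinα = 99.4
Slice 7: Δl = 1.2/cos49.3° = 1.840 m; N'_7 = 19·cos49.3° = 12.4; c'Δl = 19.87; W sinα = 14.4
Σc'Δl = 195.9 kN/m; ΣN' = 959.2 kN/m; ΣW sinα = 313.1 kN/m
Resisting = 195.9 + 959.2·tan22.8° = 195.9 + 403.2 = 599.1 kN/m
FS = 599.1 / 313.1 = 1.913

FS = 1.91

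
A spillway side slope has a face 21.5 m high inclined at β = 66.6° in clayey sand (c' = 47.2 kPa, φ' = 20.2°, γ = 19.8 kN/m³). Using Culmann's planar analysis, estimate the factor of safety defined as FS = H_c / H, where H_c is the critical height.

H_c = (4c'/γ) · sinβ cosφ' / [1 − cos(β − φ')]
    = (4·47.2/19.8) · sin66.6°·cos20.2° / [1 − cos46.4°]
    = 9.535 · 0.8613 / 0.3104 = 26.46 m
FS = H_c / H = 26.46 / 21.5 = 1.231

FS = 1.23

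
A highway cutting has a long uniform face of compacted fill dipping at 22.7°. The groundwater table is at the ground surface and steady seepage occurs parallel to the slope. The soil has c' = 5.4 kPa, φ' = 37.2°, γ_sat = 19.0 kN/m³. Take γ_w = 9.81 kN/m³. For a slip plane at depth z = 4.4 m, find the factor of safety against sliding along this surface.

With seepage parallel to the slope and the water table at the surface, the effective normal stress on the slip plane uses the buoyant unit weight γ' = γ_sat − γ_w while the driving shear stress uses γ_sat:
FS = [c' + γ' z cos²β tanφ'] / [γ_sat z sinβ cosβ]
γ' = 19.0 − 9.81 = 9.19 kN/m³
Numerator = 5.4 + 9.19·4.4·cos²22.7°·tan37.2° = 5.4 + 9.19·4.4·0.8511·0.7590 = 31.522 kPa
Denominator = 19.0·4.4·sin22.7°·cos22.7° = 19.0·4.4·0.3859·0.9225 = 29.763 kPa
FS = 31.522 / 29.763 = 1.059

FS = 1.06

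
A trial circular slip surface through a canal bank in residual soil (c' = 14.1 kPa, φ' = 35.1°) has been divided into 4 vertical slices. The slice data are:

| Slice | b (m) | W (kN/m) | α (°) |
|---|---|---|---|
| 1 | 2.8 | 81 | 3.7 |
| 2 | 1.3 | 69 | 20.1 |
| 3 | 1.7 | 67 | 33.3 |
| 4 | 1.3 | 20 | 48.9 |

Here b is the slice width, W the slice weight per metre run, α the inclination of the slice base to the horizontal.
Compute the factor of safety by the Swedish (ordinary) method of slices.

FS = 3.30

Ordinary method of slices: FS = Σ[c'·Δl_i + (W_i cosα_i)·tanφ'] / Σ W_i sinα_i, with Δl_i = b_i / cosα_i.
Slice 1: Δl = 2.8/cos3.7° = 2.806 m; N'_1 = 81·cos3.7° = 80.8; c'Δl = 39.56; W sinα = 5.2
Slice 2: Δl = 1.3/cos20.1° = 1.384 m; N'_2 = 69·cos20.1° = 64.8; c'Δl = 19.52; W sinα = 23.7
Slice 3: Δl = 1.7/cos33.3° = 2.034 m; N'_3 = 67·cos33.3° = 56.0; c'Δl = 28.68; W sinα = 36.8
Slice 4: Δl = 1.3/cos48.9° = 1.978 m; N'_4 = 20·cos48.9° = 13.1; c'Δl = 27.88; W sinα = 15.1
Σc'Δl = 115.6 kN/m; ΣN' = 214.8 kN/m; ΣW sinα = 80.8 kN/m
Resisting = 115.6 + 214.8·tan35.1° = 115.6 + 150.9 = 266.6 kN/m
FS = 266.6 / 80.8 = 3.300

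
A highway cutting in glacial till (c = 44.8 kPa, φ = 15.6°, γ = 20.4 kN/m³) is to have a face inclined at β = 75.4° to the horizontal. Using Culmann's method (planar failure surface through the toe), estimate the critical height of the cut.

Culmann's analysis gives the critical failure plane at α_cr = (β + φ)/2 = (75.4 + 15.6)/2 = 45.5°, and the critical height
H_c = (4c/γ) · sinβ cosφ / [1 − cos(β − φ)]
    = (4·44.8/20.4) · sin75.4°·cos15.6° / [1 − cos(59.8°)]
    = 8.784 · 0.9677·0.9632 / [1 − 0.5030]
    = 8.784 · 0.9321 / 0.4970
    = 16.47 m

H_c = 16.47 m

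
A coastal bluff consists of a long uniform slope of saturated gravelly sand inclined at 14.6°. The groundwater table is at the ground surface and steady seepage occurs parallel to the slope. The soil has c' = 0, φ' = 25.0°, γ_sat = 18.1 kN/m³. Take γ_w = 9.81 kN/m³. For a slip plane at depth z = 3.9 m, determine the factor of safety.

With seepage parallel to the slope and the water table at the surface, the effective normal stress on the slip plane uses the buoyant unit weight γ' = γ_sat − γ_w while the driving shear stress uses γ_sat:
FS = [c' + γ' z cos²β tanφ'] / [γ_sat z sinβ cosβ]
(For c' = 0 this reduces to FS = (γ'/γ_sat)·tanφ'/tanβ.)
γ' = 18.1 − 9.81 = 8.29 kN/m³
Numerator = 0.0 + 8.29·3.9·cos²14.6°·tan25.0° = 0.0 + 8.29·3.9·0.9365·0.4663 = 14.118 kPa
Denominator = 18.1·3.9·sin14.6°·cos14.6° = 18.1·3.9·0.2521·0.9677 = 17.219 kPa
FS = 14.118 / 17.219 = 0.820

FS = 0.82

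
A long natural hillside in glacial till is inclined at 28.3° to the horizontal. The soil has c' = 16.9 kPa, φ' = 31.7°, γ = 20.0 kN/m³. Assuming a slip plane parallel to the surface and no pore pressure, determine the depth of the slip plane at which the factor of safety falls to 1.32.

Setting FS = 1.32 in FS = [c' + γz cos²β tanφ'] / [γz sinβ cosβ] and solving for z:
z = c' / [γ cosβ (FS·sinβ − cosβ·tanφ')]
  = 16.9 / [20.0·cos28.3°·(1.32·sin28.3° − cos28.3°·tan31.7°)]
  = 16.9 / [20.0·0.8805·(1.32·0.4741 − 0.8805·0.6176)]
  = 16.9 / 1.4440 = 11.703 m

z = 11.70 m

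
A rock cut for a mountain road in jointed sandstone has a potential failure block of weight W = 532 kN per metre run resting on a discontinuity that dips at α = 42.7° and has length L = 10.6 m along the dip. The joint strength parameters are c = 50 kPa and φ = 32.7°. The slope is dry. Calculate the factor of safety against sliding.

Resolving the block weight along and normal to the plane and applying the Mohr–Coulomb strength on the joint:
N' = W cosα = 532·cos42.7° = 391.0 kN/m
Driving force T = W sinα = 532·sin42.7° = 360.8 kN/m
Resisting force R = c·L + N'·tanφ = 50·10.6 + 391.0·tan32.7° = 530.0 + 251.0 = 781.0 kN/m
FS = R / T = 781.0 / 360.8 = 2.165

FS = 2.16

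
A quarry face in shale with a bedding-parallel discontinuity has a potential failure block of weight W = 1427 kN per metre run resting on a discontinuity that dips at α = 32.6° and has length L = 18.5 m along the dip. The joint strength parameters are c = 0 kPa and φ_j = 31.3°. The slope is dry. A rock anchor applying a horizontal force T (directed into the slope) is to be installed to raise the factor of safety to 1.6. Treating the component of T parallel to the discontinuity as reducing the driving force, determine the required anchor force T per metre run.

Resolving forces along and normal to the sliding plane, with the horizontal anchor force T adding T·sinα to the effective normal force and T·cosα acting up the plane against the driving force:
FS = [cL + (W cosα + T sinα) tanφ_j] / [W sinα − T cosα]
Without the anchor: N' = 1202.2 kN/m, driving T_d = 768.8 kN/m, resisting R = 0·18.5 + 1202.2·tan31.3° = 730.9 kN/m, FS = 0.95.
Setting FS = 1.6 and solving for T:
1.6·(768.8 − T cos32.6°) = 730.9 + T sin32.6°·tan31.3°
T·(sin32.6°·tan31.3° + 1.6·cos32.6°) = 1.6·768.8 − 730.9
T·(0.5388·0.6080 + 1.6·0.8425) = 1230.1 − 730.9 = 499.2
T·1.6755 = 499.2
T = 297.9 kN/m

T = 298 kN/m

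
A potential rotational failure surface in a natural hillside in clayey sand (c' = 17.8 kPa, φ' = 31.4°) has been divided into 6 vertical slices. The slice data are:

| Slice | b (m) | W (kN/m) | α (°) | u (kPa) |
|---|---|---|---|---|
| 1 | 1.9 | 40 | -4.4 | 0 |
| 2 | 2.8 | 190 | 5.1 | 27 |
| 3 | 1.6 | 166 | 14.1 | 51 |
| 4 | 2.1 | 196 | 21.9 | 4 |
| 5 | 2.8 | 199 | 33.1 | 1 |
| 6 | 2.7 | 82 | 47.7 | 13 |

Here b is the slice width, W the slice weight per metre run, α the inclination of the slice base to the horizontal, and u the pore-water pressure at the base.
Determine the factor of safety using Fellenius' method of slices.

FS = 2.13

Ordinary method of slices: FS = Σ[c'·Δl_i + (W_i cosα_i − u_i·Δl_i)·tanφ'] / Σ W_i sinα_i, with Δl_i = b_i / cosα_i.
Slice 1: Δl = 1.9/cos(-4.4°) = 1.906 m; N'_1 = 40·cos(-4.4°) − 0·1.906 = 39.9; c'Δl = 33.92; W sinα = -3.1
Slice 2: Δl = 2.8/cos5.1° = 2.811 m; N'_2 = 190·cos5.1° − 27·2.811 = 113.3; c'Δl = 50.04; W sinα = 16.9
Slice 3: Δl = 1.6/cos14.1° = 1.650 m; N'_3 = 166·cos14.1° − 51·1.650 = 76.9; c'Δl = 29.36; W sinα = 40.4
Slice 4: Δl = 2.1/cos21.9° = 2.263 m; N'_4 = 196·cos21.9° − 4·2.263 = 172.8; c'Δl = 40.29; W sinα = 73.1
Slice 5: Δl = 2.8/cos33.1° = 3.342 m; N'_5 = 199·cos33.1° − 1·3.342 = 163.4; c'Δl = 59.49; W sinα = 108.7
Slice 6: Δl = 2.7/cos47.7° = 4.012 m; N'_6 = 82·cos47.7° − 13·4.012 = 3.0; c'Δl = 71.41; W sinα = 60.6
Σc'Δl = 284.5 kN/m; ΣN' = 569.3 kN/m; ΣW sinα = 296.7 kN/m
Resisting = 284.5 + 569.3·tan31.4° = 284.5 + 347.5 = 632.0 kN/m
FS = 632.0 / 296.7 = 2.130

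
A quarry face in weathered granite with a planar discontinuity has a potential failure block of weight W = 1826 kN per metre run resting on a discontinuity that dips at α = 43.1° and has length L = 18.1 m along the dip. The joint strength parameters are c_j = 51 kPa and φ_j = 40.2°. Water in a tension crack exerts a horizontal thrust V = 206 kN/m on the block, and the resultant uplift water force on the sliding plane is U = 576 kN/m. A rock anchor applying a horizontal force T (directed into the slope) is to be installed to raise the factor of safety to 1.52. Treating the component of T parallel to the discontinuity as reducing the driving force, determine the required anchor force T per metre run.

T = 404 kN/m

Resolving forces along and normal to the sliding plane, with the horizontal anchor force T adding T·sinα to the effective normal force and T·cosα acting up the plane against the driving force:
FS = [c_jL + (W cosα − U − V sinα + T sinα) tanφ_j] / [W sinα + V cosα − T cosα]
Without the anchor: N' = 616.5 kN/m, driving T_d = 1398.1 kN/m, resisting R = 51·18.1 + 616.5·tan40.2° = 1444.1 kN/m, FS = 1.03.
Setting FS = 1.52 and solving for T:
1.52·(1398.1 − T cos43.1°) = 1444.1 + T sin43.1°·tan40.2°
T·(sin43.1°·tan40.2° + 1.52·cos43.1°) = 1.52·1398.1 − 1444.1
T·(0.6833·0.8451 + 1.52·0.7302) = 2125.1 − 1444.1 = 681.0
T·1.6873 = 681.0
T = 403.6 kN/m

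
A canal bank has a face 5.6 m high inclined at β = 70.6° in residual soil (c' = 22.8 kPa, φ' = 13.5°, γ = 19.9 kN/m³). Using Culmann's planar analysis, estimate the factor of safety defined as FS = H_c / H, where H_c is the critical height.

H_c = (4c'/γ) · sinβ cosφ' / [1 − cos(β − φ')]
    = (4·22.8/19.9) · sin70.6°·cos13.5° / [1 − cos57.1°]
    = 4.583 · 0.9172 / 0.4568 = 9.20 m
FS = H_c / H = 9.20 / 5.6 = 1.643

FS = 1.64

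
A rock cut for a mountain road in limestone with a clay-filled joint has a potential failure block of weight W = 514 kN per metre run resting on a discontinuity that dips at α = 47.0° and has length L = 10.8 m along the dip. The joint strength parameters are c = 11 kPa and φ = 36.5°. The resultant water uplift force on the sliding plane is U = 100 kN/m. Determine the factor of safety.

Resolving the block weight along and normal to the plane and applying the Mohr–Coulomb strength on the joint:
N' = W cosα − U = 514·cos47.0° − 100 = 250.5 kN/m
Driving force T = W sinα = 514·sin47.0° = 375.9 kN/m
Resisting force R = c·L + N'·tanφ = 11·10.8 + 250.5·tan36.5° = 118.8 + 185.4 = 304.2 kN/m
FS = R / T = 304.2 / 375.9 = 0.809

FS = 0.81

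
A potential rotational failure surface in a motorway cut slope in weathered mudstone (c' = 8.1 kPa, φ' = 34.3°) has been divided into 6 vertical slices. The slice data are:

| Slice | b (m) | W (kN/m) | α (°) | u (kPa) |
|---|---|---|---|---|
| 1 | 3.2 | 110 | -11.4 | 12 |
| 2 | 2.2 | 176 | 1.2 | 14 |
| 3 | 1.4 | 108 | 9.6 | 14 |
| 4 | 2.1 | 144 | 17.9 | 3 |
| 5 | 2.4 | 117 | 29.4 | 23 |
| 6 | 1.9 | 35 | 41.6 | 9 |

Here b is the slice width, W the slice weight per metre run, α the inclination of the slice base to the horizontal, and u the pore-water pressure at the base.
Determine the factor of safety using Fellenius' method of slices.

Ordinary method of slices: FS = Σ[c'·Δl_i + (W_i cosα_i − u_i·Δl_i)·tanφ'] / Σ W_i sinα_i, with Δl_i = b_i / cosα_i.
Slice 1: Δl = 3.2/cos(-11.4°) = 3.264 m; N'_1 = 110·cos(-11.4°) − 12·3.264 = 68.7; c'Δl = 26.44; W sinα = -21.7
Slice 2: Δl = 2.2/cos1.2° = 2.200 m; N'_2 = 176·cos1.2° − 14·2.200 = 145.2; c'Δl = 17.82; W sinα = 3.7
Slice 3: Δl = 1.4/cos9.6° = 1.420 m; N'_3 = 108·cos9.6° − 14·1.420 = 86.6; c'Δl = 11.50; W sinα = 18.0
Slice 4: Δl = 2.1/cos17.9° = 2.207 m; N'_4 = 144·cos17.9° − 3·2.207 = 130.4; c'Δl = 17.88; W sinα = 44.3
Slice 5: Δl = 2.4/cos29.4° = 2.755 m; N'_5 = 117·cos29.4° − 23·2.755 = 38.6; c'Δl = 22.31; W sinα = 57.4
Slice 6: Δl = 1.9/cos41.6° = 2.541 m; N'_6 = 35·cos41.6° − 9·2.541 = 3.3; c'Δl = 20.58; W sinα = 23.2
Σc'Δl = 116.5 kN/m; ΣN' = 472.7 kN/m; ΣW sinα = 124.9 kN/m
Resisting = 116.5 + 472.7·tan34.3° = 116.5 + 322.5 = 439.0 kN/m
FS = 439.0 / 124.9 = 3.515

FS = 3.52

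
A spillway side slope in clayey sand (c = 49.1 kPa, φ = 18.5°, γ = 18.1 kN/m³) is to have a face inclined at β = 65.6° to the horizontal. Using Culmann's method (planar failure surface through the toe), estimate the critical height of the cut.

H_c = 29.35 m

Culmann's analysis gives the critical failure plane at α_cr = (β + φ)/2 = (65.6 + 18.5)/2 = 42.0°, and the critical height
H_c = (4c/γ) · sinβ cosφ / [1 − cos(β − φ)]
    = (4·49.1/18.1) · sin65.6°·cos18.5° / [1 − cos(47.1°)]
    = 10.851 · 0.9107·0.9483 / [1 − 0.6807]
    = 10.851 · 0.8636 / 0.3193
    = 29.35 m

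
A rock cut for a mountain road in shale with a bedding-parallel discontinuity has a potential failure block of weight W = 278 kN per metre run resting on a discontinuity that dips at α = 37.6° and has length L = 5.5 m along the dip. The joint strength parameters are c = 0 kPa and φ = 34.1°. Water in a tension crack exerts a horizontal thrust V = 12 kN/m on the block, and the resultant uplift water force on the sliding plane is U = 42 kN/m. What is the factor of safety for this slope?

Resolving the block weight along and normal to the plane and applying the Mohr–Coulomb strength on the joint:
N' = W cosα − U − V sinα = 278·cos37.6° − 42 − 12·sin37.6° = 170.9 kN/m
Driving force T = W sinα + V cosα = 278·sin37.6° + 12·cos37.6° = 179.1 kN/m
Resisting force R = c·L + N'·tanφ = 0·5.5 + 170.9·tan34.1° = 0.0 + 115.7 = 115.7 kN/m
FS = R / T = 115.7 / 179.1 = 0.646

FS = 0.65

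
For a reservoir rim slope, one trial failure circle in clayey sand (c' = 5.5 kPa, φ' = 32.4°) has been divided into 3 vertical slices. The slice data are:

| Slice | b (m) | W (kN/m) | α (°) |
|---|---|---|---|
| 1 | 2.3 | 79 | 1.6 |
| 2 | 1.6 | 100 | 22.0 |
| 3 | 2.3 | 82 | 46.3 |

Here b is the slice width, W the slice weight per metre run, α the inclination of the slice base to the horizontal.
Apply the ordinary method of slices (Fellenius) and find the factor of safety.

Ordinary method of slices: FS = Σ[c'·Δl_i + (W_i cosα_i)·tanφ'] / Σ W_i sinα_i, with Δl_i = b_i / cosα_i.
Slice 1: Δl = 2.3/cos1.6° = 2.301 m; N'_1 = 79·cos1.6° = 79.0; c'Δl = 12.65; W sinα = 2.2
Slice 2: Δl = 1.6/cos22.0° = 1.726 m; N'_2 = 100·cos22.0° = 92.7; c'Δl = 9.49; W sinα = 37.5
Slice 3: Δl = 2.3/cos46.3° = 3.329 m; N'_3 = 82·cos46.3° = 56.7; c'Δl = 18.31; W sinα = 59.3
Σc'Δl = 40.5 kN/m; ΣN' = 228.3 kN/m; ΣW sinα = 98.9 kN/m
Resisting = 40.5 + 228.3·tan32.4° = 40.5 + 144.9 = 185.4 kN/m
FS = 185.4 / 98.9 = 1.873

FS = 1.87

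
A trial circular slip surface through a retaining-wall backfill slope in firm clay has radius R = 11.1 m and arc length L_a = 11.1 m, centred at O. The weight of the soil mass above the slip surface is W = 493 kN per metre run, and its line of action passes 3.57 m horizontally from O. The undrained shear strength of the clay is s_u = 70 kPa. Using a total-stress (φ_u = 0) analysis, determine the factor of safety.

FS = 4.90

Taking moments about the centre O, the resisting moment is provided by the undrained shear strength acting along the arc:
M_R = s_u·L_a·R = 70·11.10·11.1 = 8624.7 kN·m/m
M_D = W·d = 493·3.57 = 1760.0 kN·m/m
FS = M_R / M_D = 8624.7 / 1760.0 = 4.900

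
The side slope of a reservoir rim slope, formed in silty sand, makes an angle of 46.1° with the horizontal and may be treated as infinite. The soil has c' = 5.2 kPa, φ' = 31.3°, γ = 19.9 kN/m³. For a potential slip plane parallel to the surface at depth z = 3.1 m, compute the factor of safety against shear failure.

For an infinite slope with a slip plane parallel to the surface (no pore pressure): FS = [c' + γz cos²β tanφ'] / [γz sinβ cosβ].
γz = 19.9·3.1 = 61.69 kN/m²
Numerator = 5.2 + 61.69·cos²46.1°·tan31.3° = 5.2 + 61.69·0.4808·0.6080 = 23.234 kPa
Denominator = 61.69·sin46.1°·cos46.1° = 61.69·0.7206·0.6934 = 30.822 kPa
FS = 23.234 / 30.822 = 0.754

FS = 0.75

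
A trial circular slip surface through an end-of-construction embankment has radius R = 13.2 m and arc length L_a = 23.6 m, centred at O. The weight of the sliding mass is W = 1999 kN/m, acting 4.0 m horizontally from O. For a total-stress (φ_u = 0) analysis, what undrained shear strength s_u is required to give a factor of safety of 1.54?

s_u = 39.5 kPa

FS = s_u·L_a·R / (W·d), so s_u = FS·W·d / (L_a·R).
s_u = 1.54·1999·4.0 / (23.60·13.2) = 12313.8 / 311.52 = 39.53 kPa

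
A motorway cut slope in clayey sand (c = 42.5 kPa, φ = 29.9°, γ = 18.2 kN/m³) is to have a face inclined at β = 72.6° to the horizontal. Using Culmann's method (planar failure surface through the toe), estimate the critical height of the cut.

H_c = 29.15 m

Culmann's analysis gives the critical failure plane at α_cr = (β + φ)/2 = (72.6 + 29.9)/2 = 51.2°, and the critical height
H_c = (4c/γ) · sinβ cosφ / [1 − cos(β − φ)]
    = (4·42.5/18.2) · sin72.6°·cos29.9° / [1 − cos(42.7°)]
    = 9.341 · 0.9542·0.8669 / [1 − 0.7349]
    = 9.341 · 0.8272 / 0.2651
    = 29.15 m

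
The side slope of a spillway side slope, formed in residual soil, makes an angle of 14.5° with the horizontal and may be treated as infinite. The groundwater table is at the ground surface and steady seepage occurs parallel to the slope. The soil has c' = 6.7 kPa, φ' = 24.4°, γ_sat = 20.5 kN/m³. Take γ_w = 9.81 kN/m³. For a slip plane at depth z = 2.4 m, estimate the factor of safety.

FS = 1.48

With seepage parallel to the slope and the water table at the surface, the effective normal stress on the slip plane uses the buoyant unit weight γ' = γ_sat − γ_w while the driving shear stress uses γ_sat:
FS = [c' + γ' z cos²β tanφ'] / [γ_sat z sinβ cosβ]
γ' = 20.5 − 9.81 = 10.69 kN/m³
Numerator = 6.7 + 10.69·2.4·cos²14.5°·tan24.4° = 6.7 + 10.69·2.4·0.9373·0.4536 = 17.608 kPa
Denominator = 20.5·2.4·sin14.5°·cos14.5° = 20.5·2.4·0.2504·0.9681 = 11.926 kPa
FS = 17.608 / 11.926 = 1.476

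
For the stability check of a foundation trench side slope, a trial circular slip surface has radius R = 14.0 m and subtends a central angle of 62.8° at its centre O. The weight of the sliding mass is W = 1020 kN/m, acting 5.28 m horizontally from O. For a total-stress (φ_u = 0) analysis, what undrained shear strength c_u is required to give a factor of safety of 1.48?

FS = c_u·L_a·R / (W·d), so c_u = FS·W·d / (L_a·R).
Arc length L_a = R·θ = 14.0·(62.8°·π/180) = 14.0·1.0961 = 15.34 m
c_u = 1.48·1020·5.28 / (15.34·14.0) = 7970.7 / 214.83 = 37.10 kPa

c_u = 37.1 kPa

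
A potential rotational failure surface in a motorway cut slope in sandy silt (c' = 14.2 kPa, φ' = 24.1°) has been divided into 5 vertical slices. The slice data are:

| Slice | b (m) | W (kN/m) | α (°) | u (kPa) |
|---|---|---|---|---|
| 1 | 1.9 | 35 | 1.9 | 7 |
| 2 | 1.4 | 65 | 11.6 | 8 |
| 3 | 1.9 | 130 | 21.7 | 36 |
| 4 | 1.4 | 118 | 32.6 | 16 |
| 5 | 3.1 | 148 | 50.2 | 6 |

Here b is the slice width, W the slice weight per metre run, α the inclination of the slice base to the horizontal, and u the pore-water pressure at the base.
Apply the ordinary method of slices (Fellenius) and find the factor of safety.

FS = 1.19

Ordinary method of slices: FS = Σ[c'·Δl_i + (W_i cosα_i − u_i·Δl_i)·tanφ'] / Σ W_i sinα_i, with Δl_i = b_i / cosα_i.
Slice 1: Δl = 1.9/cos1.9° = 1.901 m; N'_1 = 35·cos1.9° − 7·1.901 = 21.7; c'Δl = 26.99; W sinα = 1.2
Slice 2: Δl = 1.4/cos11.6° = 1.429 m; N'_2 = 65·cos11.6° − 8·1.429 = 52.2; c'Δl = 20.29; W sinα = 13.1
Slice 3: Δl = 1.9/cos21.7° = 2.045 m; N'_3 = 130·cos21.7° − 36·2.045 = 47.2; c'Δl = 29.04; W sinα = 48.1
Slice 4: Δl = 1.4/cos32.6° = 1.662 m; N'_4 = 118·cos32.6° − 16·1.662 = 72.8; c'Δl = 23.60; W sinα = 63.6
Slice 5: Δl = 3.1/cos50.2° = 4.843 m; N'_5 = 148·cos50.2° − 6·4.843 = 65.7; c'Δl = 68.77; W sinα = 113.7
Σc'Δl = 168.7 kN/m; ΣN' = 259.6 kN/m; ΣW sinα = 239.6 kN/m
Resisting = 168.7 + 259.6·tan24.1° = 168.7 + 116.1 = 284.8 kN/m
FS = 284.8 / 239.6 = 1.189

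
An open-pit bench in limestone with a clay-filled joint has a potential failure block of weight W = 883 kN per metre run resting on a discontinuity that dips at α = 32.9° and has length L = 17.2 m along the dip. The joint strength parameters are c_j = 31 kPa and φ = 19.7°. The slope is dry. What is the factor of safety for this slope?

FS = 1.67

Resolving the block weight along and normal to the plane and applying the Mohr–Coulomb strength on the joint:
N' = W cosα = 883·cos32.9° = 741.4 kN/m
Driving force T = W sinα = 883·sin32.9° = 479.6 kN/m
Resisting force R = c_j·L + N'·tanφ = 31·17.2 + 741.4·tan19.7° = 533.2 + 265.5 = 798.7 kN/m
FS = R / T = 798.7 / 479.6 = 1.665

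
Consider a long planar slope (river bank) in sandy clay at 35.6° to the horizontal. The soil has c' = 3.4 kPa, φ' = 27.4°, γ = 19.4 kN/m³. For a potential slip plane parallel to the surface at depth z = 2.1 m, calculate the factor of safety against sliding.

For an infinite slope with a slip plane parallel to the surface (no pore pressure): FS = [c' + γz cos²β tanφ'] / [γz sinβ cosβ].
γz = 19.4·2.1 = 40.74 kN/m²
Numerator = 3.4 + 40.74·cos²35.6°·tan27.4° = 3.4 + 40.74·0.6611·0.5184 = 17.362 kPa
Denominator = 40.74·sin35.6°·cos35.6° = 40.74·0.5821·0.8131 = 19.283 kPa
FS = 17.362 / 19.283 = 0.900

FS = 0.90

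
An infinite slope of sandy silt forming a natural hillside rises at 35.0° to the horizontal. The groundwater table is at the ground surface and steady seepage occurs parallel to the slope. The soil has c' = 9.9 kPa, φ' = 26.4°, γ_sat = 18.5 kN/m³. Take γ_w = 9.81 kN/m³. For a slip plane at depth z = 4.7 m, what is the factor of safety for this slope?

With seepage parallel to the slope and the water table at the surface, the effective normal stress on the slip plane uses the buoyant unit weight γ' = γ_sat − γ_w while the driving shear stress uses γ_sat:
FS = [c' + γ' z cos²β tanφ'] / [γ_sat z sinβ cosβ]
γ' = 18.5 − 9.81 = 8.69 kN/m³
Numerator = 9.9 + 8.69·4.7·cos²35.0°·tan26.4° = 9.9 + 8.69·4.7·0.6710·0.4964 = 23.504 kPa
Denominator = 18.5·4.7·sin35.0°·cos35.0° = 18.5·4.7·0.5736·0.8192 = 40.853 kPa
FS = 23.504 / 40.853 = 0.575

FS = 0.58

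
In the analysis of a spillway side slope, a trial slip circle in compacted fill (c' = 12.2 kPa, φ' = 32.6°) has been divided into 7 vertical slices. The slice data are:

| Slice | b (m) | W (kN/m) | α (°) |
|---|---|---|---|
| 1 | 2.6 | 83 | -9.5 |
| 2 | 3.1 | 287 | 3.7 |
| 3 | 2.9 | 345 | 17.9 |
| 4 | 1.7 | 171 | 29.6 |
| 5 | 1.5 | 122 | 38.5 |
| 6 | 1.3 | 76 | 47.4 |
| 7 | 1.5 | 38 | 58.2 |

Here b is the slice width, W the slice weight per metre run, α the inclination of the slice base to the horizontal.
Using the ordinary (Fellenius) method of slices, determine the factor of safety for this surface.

Ordinary method of slices: FS = Σ[c'·Δl_i + (W_i cosα_i)·tanφ'] / Σ W_i sinα_i, with Δl_i = b_i / cosα_i.
Slice 1: Δl = 2.6/cos(-9.5°) = 2.636 m; N'_1 = 83·cos(-9.5°) = 81.9; c'Δl = 32.16; W sinα = -13.7
Slice 2: Δl = 3.1/cos3.7° = 3.106 m; N'_2 = 287·cos3.7° = 286.4; c'Δl = 37.90; W sinα = 18.5
Slice 3: Δl = 2.9/cos17.9° = 3.048 m; N'_3 = 345·cos17.9° = 328.3; c'Δl = 37.18; W sinα = 106.0
Slice 4: Δl = 1.7/cos29.6° = 1.955 m; N'_4 = 171·cos29.6° = 148.7; c'Δl = 23.85; W sinα = 84.5
Slice 5: Δl = 1.5/cos38.5° = 1.917 m; N'_5 = 122·cos38.5° = 95.5; c'Δl = 23.38; W sinα = 75.9
Slice 6: Δl = 1.3/cos47.4° = 1.921 m; N'_6 = 76·cos47.4° = 51.4; c'Δl = 23.43; W sinα = 55.9
Slice 7: Δl = 1.5/cos58.2° = 2.847 m; N'_7 = 38·cos58.2° = 20.0; c'Δl = 34.73; W sinα = 32.3
Σc'Δl = 212.6 kN/m; ΣN' = 1012.2 kN/m; ΣW sinα = 359.5 kN/m
Resisting = 212.6 + 1012.2·tan32.6° = 212.6 + 647.3 = 860.0 kN/m
FS = 860.0 / 359.5 = 2.392

FS = 2.39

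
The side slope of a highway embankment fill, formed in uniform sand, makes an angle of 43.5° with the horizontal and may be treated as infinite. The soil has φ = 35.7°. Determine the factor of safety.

FS = 0.76

For a dry cohesionless infinite slope the factor of safety is FS = tanφ / tanβ.
FS = tan35.7° / tan43.5° = 0.7186 / 0.9490 = 0.757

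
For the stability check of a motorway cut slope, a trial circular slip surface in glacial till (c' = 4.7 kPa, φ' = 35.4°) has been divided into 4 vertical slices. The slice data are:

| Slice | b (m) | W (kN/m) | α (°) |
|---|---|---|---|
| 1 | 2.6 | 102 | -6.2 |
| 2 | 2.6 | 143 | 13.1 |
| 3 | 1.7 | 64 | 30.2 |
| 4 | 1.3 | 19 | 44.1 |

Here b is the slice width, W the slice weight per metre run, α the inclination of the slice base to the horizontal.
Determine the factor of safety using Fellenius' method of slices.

Ordinary method of slices: FS = Σ[c'·Δl_i + (W_i cosα_i)·tanφ'] / Σ W_i sinα_i, with Δl_i = b_i / cosα_i.
Slice 1: Δl = 2.6/cos(-6.2°) = 2.615 m; N'_1 = 102·cos(-6.2°) = 101.4; c'Δl = 12.29; W sinα = -11.0
Slice 2: Δl = 2.6/cos13.1° = 2.669 m; N'_2 = 143·cos13.1° = 139.3; c'Δl = 12.55; W sinα = 32.4
Slice 3: Δl = 1.7/cos30.2° = 1.967 m; N'_3 = 64·cos30.2° = 55.3; c'Δl = 9.24; W sinα = 32.2
Slice 4: Δl = 1.3/cos44.1° = 1.810 m; N'_4 = 19·cos44.1° = 13.6; c'Δl = 8.51; W sinα = 13.2
Σc'Δl = 42.6 kN/m; ΣN' = 309.6 kN/m; ΣW sinα = 66.8 kN/m
Resisting = 42.6 + 309.6·tan35.4° = 42.6 + 220.0 = 262.6 kN/m
FS = 262.6 / 66.8 = 3.931

FS = 3.93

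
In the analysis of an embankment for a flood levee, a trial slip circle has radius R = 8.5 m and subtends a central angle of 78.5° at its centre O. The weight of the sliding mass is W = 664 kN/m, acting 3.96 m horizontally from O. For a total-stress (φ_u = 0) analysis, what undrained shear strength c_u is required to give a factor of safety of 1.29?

c_u = 34.3 kPa

FS = c_u·L_a·R / (W·d), so c_u = FS·W·d / (L_a·R).
Arc length L_a = R·θ = 8.5·(78.5°·π/180) = 8.5·1.3701 = 11.65 m
c_u = 1.29·664·3.96 / (11.65·8.5) = 3392.0 / 98.99 = 34.27 kPa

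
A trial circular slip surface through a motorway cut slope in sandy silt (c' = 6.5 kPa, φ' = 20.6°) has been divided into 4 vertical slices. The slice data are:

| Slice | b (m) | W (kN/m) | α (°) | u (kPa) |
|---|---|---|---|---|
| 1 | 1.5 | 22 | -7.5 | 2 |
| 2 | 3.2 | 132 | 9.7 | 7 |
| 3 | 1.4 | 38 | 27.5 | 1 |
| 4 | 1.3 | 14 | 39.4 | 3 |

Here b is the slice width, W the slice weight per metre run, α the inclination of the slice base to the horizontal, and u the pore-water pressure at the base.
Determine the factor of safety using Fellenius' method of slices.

FS = 2.48

Ordinary method of slices: FS = Σ[c'·Δl_i + (W_i cosα_i − u_i·Δl_i)·tanφ'] / Σ W_i sinα_i, with Δl_i = b_i / cosα_i.
Slice 1: Δl = 1.5/cos(-7.5°) = 1.513 m; N'_1 = 22·cos(-7.5°) − 2·1.513 = 18.8; c'Δl = 9.83; W sinα = -2.9
Slice 2: Δl = 3.2/cos9.7° = 3.246 m; N'_2 = 132·cos9.7° − 7·3.246 = 107.4; c'Δl = 21.10; W sinα = 22.2
Slice 3: Δl = 1.4/cos27.5° = 1.578 m; N'_3 = 38·cos27.5° − 1·1.578 = 32.1; c'Δl = 10.26; W sinα = 17.5
Slice 4: Δl = 1.3/cos39.4° = 1.682 m; N'_4 = 14·cos39.4° − 3·1.682 = 5.8; c'Δl = 10.94; W sinα = 8.9
Σc'Δl = 52.1 kN/m; ΣN' = 164.1 kN/m; ΣW sinα = 45.8 kN/m
Resisting = 52.1 + 164.1·tan20.6° = 52.1 + 61.7 = 113.8 kN/m
FS = 113.8 / 45.8 = 2.485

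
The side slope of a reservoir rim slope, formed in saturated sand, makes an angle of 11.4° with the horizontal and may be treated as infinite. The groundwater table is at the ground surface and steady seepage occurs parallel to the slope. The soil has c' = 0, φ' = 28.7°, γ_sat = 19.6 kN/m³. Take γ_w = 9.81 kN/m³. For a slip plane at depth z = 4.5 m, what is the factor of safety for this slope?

With seepage parallel to the slope and the water table at the surface, the effective normal stress on the slip plane uses the buoyant unit weight γ' = γ_sat − γ_w while the driving shear stress uses γ_sat:
FS = [c' + γ' z cos²β tanφ'] / [γ_sat z sinβ cosβ]
(For c' = 0 this reduces to FS = (γ'/γ_sat)·tanφ'/tanβ.)
γ' = 19.6 − 9.81 = 9.79 kN/m³
Numerator = 0.0 + 9.79·4.5·cos²11.4°·tan28.7° = 0.0 + 9.79·4.5·0.9609·0.5475 = 23.177 kPa
Denominator = 19.6·4.5·sin11.4°·cos11.4° = 19.6·4.5·0.1977·0.9803 = 17.089 kPa
FS = 23.177 / 17.089 = 1.356

FS = 1.36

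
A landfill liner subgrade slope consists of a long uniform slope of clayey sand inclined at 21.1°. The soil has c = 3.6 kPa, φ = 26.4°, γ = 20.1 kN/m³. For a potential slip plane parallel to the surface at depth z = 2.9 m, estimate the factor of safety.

FS = 1.47

For an infinite slope with a slip plane parallel to the surface (no pore pressure): FS = [c + γz cos²β tanφ] / [γz sinβ cosβ].
γz = 20.1·2.9 = 58.29 kN/m²
Numerator = 3.6 + 58.29·cos²21.1°·tan26.4° = 3.6 + 58.29·0.8704·0.4964 = 28.785 kPa
Denominator = 58.29·sin21.1°·cos21.1° = 58.29·0.3600·0.9330 = 19.577 kPa
FS = 28.785 / 19.577 = 1.470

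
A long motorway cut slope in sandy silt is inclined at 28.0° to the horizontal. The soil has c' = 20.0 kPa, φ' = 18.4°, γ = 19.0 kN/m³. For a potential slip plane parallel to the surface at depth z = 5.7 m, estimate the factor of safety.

For an infinite slope with a slip plane parallel to the surface (no pore pressure): FS = [c' + γz cos²β tanφ'] / [γz sinβ cosβ].
γz = 19.0·5.7 = 108.30 kN/m²
Numerator = 20.0 + 108.30·cos²28.0°·tan18.4° = 20.0 + 108.30·0.7796·0.3327 = 48.086 kPa
Denominator = 108.30·sin28.0°·cos28.0° = 108.30·0.4695·0.8829 = 44.892 kPa
FS = 48.086 / 44.892 = 1.071

FS = 1.07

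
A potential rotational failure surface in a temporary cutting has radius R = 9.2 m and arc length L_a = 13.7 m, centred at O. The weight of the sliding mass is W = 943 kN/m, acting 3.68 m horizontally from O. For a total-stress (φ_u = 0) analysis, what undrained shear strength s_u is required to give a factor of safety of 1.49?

FS = s_u·L_a·R / (W·d), so s_u = FS·W·d / (L_a·R).
s_u = 1.49·943·3.68 / (13.70·9.2) = 5170.7 / 126.04 = 41.02 kPa

s_u = 41.0 kPa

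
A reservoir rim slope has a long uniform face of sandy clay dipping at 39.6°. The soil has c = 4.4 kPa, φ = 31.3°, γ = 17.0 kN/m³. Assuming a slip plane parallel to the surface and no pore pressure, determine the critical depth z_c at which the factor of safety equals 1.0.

z_c = 1.99 m

Setting FS = 1.00 in FS = [c + γz cos²β tanφ] / [γz sinβ cosβ] and solving for z:
z = c / [γ cosβ (FS·sinβ − cosβ·tanφ)]
  = 4.4 / [17.0·cos39.6°·(1.00·sin39.6° − cos39.6°·tan31.3°)]
  = 4.4 / [17.0·0.7705·(1.00·0.6374 − 0.7705·0.6080)]
  = 4.4 / 2.2130 = 1.988 m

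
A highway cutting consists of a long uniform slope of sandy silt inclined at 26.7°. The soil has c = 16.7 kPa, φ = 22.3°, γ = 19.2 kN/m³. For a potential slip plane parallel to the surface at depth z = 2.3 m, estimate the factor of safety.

FS = 1.76

For an infinite slope with a slip plane parallel to the surface (no pore pressure): FS = [c + γz cos²β tanφ] / [γz sinβ cosβ].
γz = 19.2·2.3 = 44.16 kN/m²
Numerator = 16.7 + 44.16·cos²26.7°·tan22.3° = 16.7 + 44.16·0.7981·0.4101 = 31.155 kPa
Denominator = 44.16·sin26.7°·cos26.7° = 44.16·0.4493·0.8934 = 17.726 kPa
FS = 31.155 / 17.726 = 1.758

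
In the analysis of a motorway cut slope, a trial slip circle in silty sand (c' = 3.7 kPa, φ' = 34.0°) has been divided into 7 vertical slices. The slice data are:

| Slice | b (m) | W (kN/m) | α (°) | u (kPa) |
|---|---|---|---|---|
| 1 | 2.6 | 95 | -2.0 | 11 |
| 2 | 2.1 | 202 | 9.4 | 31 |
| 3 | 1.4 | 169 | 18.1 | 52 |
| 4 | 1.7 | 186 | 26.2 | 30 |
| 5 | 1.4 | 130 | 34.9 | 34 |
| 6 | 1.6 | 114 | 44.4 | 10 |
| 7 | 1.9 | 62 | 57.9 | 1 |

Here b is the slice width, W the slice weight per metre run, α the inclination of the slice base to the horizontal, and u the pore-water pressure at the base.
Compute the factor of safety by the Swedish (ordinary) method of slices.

FS = 1.12

Ordinary method of slices: FS = Σ[c'·Δl_i + (W_i cosα_i − u_i·Δl_i)·tanφ'] / Σ W_i sinα_i, with Δl_i = b_i / cosα_i.
Slice 1: Δl = 2.6/cos(-2.0°) = 2.602 m; N'_1 = 95·cos(-2.0°) − 11·2.602 = 66.3; c'Δl = 9.63; W sinα = -3.3
Slice 2: Δl = 2.1/cos9.4° = 2.129 m; N'_2 = 202·cos9.4° − 31·2.129 = 133.3; c'Δl = 7.88; W sinα = 33.0
Slice 3: Δl = 1.4/cos18.1° = 1.473 m; N'_3 = 169·cos18.1° − 52·1.473 = 84.0; c'Δl = 5.45; W sinα = 52.5
Slice 4: Δl = 1.7/cos26.2° = 1.895 m; N'_4 = 186·cos26.2° − 30·1.895 = 110.1; c'Δl = 7.01; W sinα = 82.1
Slice 5: Δl = 1.4/cos34.9° = 1.707 m; N'_5 = 130·cos34.9° − 34·1.707 = 48.6; c'Δl = 6.32; W sinα = 74.4
Slice 6: Δl = 1.6/cos44.4° = 2.239 m; N'_6 = 114·cos44.4° − 10·2.239 = 59.1; c'Δl = 8.29; W sinα = 79.8
Slice 7: Δl = 1.9/cos57.9° = 3.575 m; N'_7 = 62·cos57.9° − 1·3.575 = 29.4; c'Δl = 13.23; W sinα = 52.5
Σc'Δl = 57.8 kN/m; ΣN' = 530.7 kN/m; ΣW sinα = 371.0 kN/m
Resisting = 57.8 + 530.7·tan34.0° = 57.8 + 358.0 = 415.8 kN/m
FS = 415.8 / 371.0 = 1.121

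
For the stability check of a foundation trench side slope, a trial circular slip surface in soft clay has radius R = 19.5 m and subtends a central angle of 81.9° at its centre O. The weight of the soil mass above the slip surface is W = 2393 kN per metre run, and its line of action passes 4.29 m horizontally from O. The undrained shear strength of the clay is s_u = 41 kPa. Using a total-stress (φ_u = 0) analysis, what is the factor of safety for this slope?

FS = 2.17

Taking moments about the centre O, the resisting moment is provided by the undrained shear strength acting along the arc:
Arc length L_a = R·θ = 19.5·(81.9°·π/180) = 19.5·1.4294 = 27.87 m
M_R = s_u·L_a·R = 41·27.87·19.5 = 22285.1 kN·m/m
M_D = W·d = 2393·4.29 = 10266.0 kN·m/m
FS = M_R / M_D = 22285.1 / 10266.0 = 2.171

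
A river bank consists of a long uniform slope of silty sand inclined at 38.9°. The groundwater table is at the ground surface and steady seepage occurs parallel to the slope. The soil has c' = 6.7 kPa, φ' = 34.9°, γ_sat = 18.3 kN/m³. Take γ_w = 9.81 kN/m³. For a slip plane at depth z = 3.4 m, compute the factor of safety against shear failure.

With seepage parallel to the slope and the water table at the surface, the effective normal stress on the slip plane uses the buoyant unit weight γ' = γ_sat − γ_w while the driving shear stress uses γ_sat:
FS = [c' + γ' z cos²β tanφ'] / [γ_sat z sinβ cosβ]
γ' = 18.3 − 9.81 = 8.49 kN/m³
Numerator = 6.7 + 8.49·3.4·cos²38.9°·tan34.9° = 6.7 + 8.49·3.4·0.6057·0.6976 = 18.896 kPa
Denominator = 18.3·3.4·sin38.9°·cos38.9° = 18.3·3.4·0.6280·0.7782 = 30.407 kPa
FS = 18.896 / 30.407 = 0.621

FS = 0.62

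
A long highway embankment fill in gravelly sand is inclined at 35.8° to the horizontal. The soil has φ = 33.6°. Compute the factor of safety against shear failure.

FS = 0.92

For a dry cohesionless infinite slope the factor of safety is FS = tanφ / tanβ.
FS = tan33.6° / tan35.8° = 0.6644 / 0.7212 = 0.921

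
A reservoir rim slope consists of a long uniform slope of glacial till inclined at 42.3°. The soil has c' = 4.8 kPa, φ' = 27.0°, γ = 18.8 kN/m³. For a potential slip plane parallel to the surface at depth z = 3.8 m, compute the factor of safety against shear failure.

For an infinite slope with a slip plane parallel to the surface (no pore pressure): FS = [c' + γz cos²β tanφ'] / [γz sinβ cosβ].
γz = 18.8·3.8 = 71.44 kN/m²
Numerator = 4.8 + 71.44·cos²42.3°·tan27.0° = 4.8 + 71.44·0.5471·0.5095 = 24.713 kPa
Denominator = 71.44·sin42.3°·cos42.3° = 71.44·0.6730·0.7396 = 35.561 kPa
FS = 24.713 / 35.561 = 0.695

FS = 0.69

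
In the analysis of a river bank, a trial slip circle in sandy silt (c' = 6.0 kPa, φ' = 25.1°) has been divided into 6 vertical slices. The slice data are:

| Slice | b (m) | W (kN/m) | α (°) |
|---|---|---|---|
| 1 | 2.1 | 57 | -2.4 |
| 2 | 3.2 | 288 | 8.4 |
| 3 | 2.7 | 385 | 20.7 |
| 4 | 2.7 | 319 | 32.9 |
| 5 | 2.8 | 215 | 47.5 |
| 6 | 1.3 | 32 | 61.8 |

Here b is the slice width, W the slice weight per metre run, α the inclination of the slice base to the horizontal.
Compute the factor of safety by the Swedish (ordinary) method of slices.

FS = 1.19

Ordinary method of slices: FS = Σ[c'·Δl_i + (W_i cosα_i)·tanφ'] / Σ W_i sinα_i, with Δl_i = b_i / cosα_i.
Slice 1: Δl = 2.1/cos(-2.4°) = 2.102 m; N'_1 = 57·cos(-2.4°) = 57.0; c'Δl = 12.61; W sinα = -2.4
Slice 2: Δl = 3.2/cos8.4° = 3.235 m; N'_2 = 288·cos8.4° = 284.9; c'Δl = 19.41; W sinα = 42.1
Slice 3: Δl = 2.7/cos20.7° = 2.886 m; N'_3 = 385·cos20.7° = 360.1; c'Δl = 17.32; W sinα = 136.1
Slice 4: Δl = 2.7/cos32.9° = 3.216 m; N'_4 = 319·cos32.9° = 267.8; c'Δl = 19.29; W sinα = 173.3
Slice 5: Δl = 2.8/cos47.5° = 4.145 m; N'_5 = 215·cos47.5° = 145.3; c'Δl = 24.87; W sinα = 158.5
Slice 6: Δl = 1.3/cos61.8° = 2.751 m; N'_6 = 32·cos61.8° = 15.1; c'Δl = 16.51; W sinα = 28.2
Σc'Δl = 110.0 kN/m; ΣN' = 1130.2 kN/m; ΣW sinα = 535.8 kN/m
Resisting = 110.0 + 1130.2·tan25.1° = 110.0 + 529.4 = 639.4 kN/m
FS = 639.4 / 535.8 = 1.194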